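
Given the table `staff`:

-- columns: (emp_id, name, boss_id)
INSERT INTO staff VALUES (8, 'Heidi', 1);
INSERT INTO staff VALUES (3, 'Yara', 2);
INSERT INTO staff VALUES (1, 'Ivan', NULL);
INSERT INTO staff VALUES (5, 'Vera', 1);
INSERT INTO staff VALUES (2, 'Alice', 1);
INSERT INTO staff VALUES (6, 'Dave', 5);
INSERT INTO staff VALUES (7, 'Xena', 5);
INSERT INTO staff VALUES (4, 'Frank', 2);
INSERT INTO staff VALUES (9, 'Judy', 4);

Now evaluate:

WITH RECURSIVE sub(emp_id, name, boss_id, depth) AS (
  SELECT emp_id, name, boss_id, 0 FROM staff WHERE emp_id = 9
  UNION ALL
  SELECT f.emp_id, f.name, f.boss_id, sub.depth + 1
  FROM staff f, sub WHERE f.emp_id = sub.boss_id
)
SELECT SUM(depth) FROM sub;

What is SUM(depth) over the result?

Base: emp_id=9 (Judy), boss_id=4, depth 0.
Iteration 1: join on emp_id=4 -> Frank (id 4, boss_id=2, depth 1).
Iteration 2: join on emp_id=2 -> Alice (id 2, boss_id=1, depth 2).
Iteration 3: join on emp_id=1 -> Ivan (id 1, boss_id=NULL, depth 3).
Iteration 4: boss_id is NULL; no match; recursion stops.
SUM(depth) = 0 + 1 + 2 + 3 = 6.

6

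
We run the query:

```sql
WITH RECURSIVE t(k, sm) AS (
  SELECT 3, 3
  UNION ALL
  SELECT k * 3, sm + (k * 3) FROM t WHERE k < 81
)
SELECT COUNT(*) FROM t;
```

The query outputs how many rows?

4

Base: k=3, sm=3.
Iteration 1: 3 < 81 holds -> k = 3 * 3 = 9, sm = 3 + 9 = 12.
Iteration 2: 9 < 81 holds -> k = 9 * 3 = 27, sm = 12 + 27 = 39.
Iteration 3: 27 < 81 holds -> k = 27 * 3 = 81, sm = 39 + 81 = 120.
Iteration 4: 81 < 81 fails; recursion stops.
Total rows emitted: 4.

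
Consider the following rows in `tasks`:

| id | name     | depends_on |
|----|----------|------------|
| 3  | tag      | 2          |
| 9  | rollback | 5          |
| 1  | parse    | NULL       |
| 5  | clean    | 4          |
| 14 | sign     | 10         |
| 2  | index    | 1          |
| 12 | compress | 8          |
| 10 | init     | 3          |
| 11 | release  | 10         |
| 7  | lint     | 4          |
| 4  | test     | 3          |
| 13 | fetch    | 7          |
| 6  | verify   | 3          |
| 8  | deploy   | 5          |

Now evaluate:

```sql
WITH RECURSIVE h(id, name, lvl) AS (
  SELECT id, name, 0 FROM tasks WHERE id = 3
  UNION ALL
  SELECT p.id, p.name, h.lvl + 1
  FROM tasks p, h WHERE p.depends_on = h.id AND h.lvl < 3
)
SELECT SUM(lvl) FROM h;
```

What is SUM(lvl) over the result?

20

Base: id=3 (tag) at lvl 0.
Iteration 1: rows with depends_on in {3} -> test (id 4, lvl 1), verify (id 6, lvl 1), init (id 10, lvl 1).
Iteration 2: rows with depends_on in {4,6,10} -> clean (id 5, lvl 2), lint (id 7, lvl 2), release (id 11, lvl 2), sign (id 14, lvl 2).
Iteration 3: rows with depends_on in {5,7,11,14} -> deploy (id 8, lvl 3), rollback (id 9, lvl 3), fetch (id 13, lvl 3).
Iteration 4: lvl < 3 fails for all current rows; recursion stops.
SUM(lvl) = 0 + 1 + 1 + 1 + 2 + 2 + 2 + 2 + 3 + 3 + 3 = 20.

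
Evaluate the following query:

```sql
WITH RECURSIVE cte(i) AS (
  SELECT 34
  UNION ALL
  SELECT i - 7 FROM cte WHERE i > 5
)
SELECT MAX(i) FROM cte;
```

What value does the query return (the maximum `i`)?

Base: i=34.
Iteration 1: 34 > 5 holds -> i = 34 - 7 = 27.
Iteration 2: 27 > 5 holds -> i = 27 - 7 = 20.
Iteration 3: 20 > 5 holds -> i = 20 - 7 = 13.
Iteration 4: 13 > 5 holds -> i = 13 - 7 = 6.
Iteration 5: 6 > 5 holds -> i = 6 - 7 = -1.
Iteration 6: -1 > 5 fails; recursion stops.
i values: 34, 27, 20, 13, 6, -1; the maximum is 34.

34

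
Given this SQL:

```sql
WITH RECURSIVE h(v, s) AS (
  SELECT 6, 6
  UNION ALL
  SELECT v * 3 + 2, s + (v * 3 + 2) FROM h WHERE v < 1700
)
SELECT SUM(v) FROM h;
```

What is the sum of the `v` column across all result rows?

Base: v=6, s=6.
Iteration 1: 6 < 1700 holds -> v = 6 * 3 + 2 = 20, s = 6 + 20 = 26.
Iteration 2: 20 < 1700 holds -> v = 20 * 3 + 2 = 62, s = 26 + 62 = 88.
Iteration 3: 62 < 1700 holds -> v = 62 * 3 + 2 = 188, s = 88 + 188 = 276.
Iteration 4: 188 < 1700 holds -> v = 188 * 3 + 2 = 566, s = 276 + 566 = 842.
Iteration 5: 566 < 1700 holds -> v = 566 * 3 + 2 = 1700, s = 842 + 1700 = 2542.
Iteration 6: 1700 < 1700 fails; recursion stops.
SUM(v) = 6 + 20 + 62 + 188 + 566 + 1700 = 2542.

2542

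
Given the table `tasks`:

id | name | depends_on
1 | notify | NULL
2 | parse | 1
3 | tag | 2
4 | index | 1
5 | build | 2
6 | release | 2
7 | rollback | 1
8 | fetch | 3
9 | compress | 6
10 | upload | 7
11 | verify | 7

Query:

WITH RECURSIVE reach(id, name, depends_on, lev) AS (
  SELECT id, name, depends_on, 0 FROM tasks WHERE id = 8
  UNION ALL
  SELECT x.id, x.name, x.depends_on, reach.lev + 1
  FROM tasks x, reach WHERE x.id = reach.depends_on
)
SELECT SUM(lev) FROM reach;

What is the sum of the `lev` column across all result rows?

Base: id=8 (fetch), depends_on=3, lev 0.
Iteration 1: join on id=3 -> tag (id 3, depends_on=2, lev 1).
Iteration 2: join on id=2 -> parse (id 2, depends_on=1, lev 2).
Iteration 3: join on id=1 -> notify (id 1, depends_on=NULL, lev 3).
Iteration 4: depends_on is NULL; no match; recursion stops.
SUM(lev) = 0 + 1 + 2 + 3 = 6.

6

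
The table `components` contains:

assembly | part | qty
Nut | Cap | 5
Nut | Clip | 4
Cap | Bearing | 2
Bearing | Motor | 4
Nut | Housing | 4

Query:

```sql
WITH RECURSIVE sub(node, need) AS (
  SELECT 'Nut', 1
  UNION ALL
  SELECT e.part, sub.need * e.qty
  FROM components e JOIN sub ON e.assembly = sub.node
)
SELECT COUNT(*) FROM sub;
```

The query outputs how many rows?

6

Base: (Nut, need=1).
Iteration 1: components of {Nut} -> Cap = 1*5 = 5, Clip = 1*4 = 4, Housing = 1*4 = 4.
Iteration 2: components of {Cap,Clip,Housing} -> Bearing = 5*2 = 10.
Iteration 3: components of {Bearing} -> Motor = 10*4 = 40.
Iteration 4: no further components; recursion stops.
Total rows emitted: 6.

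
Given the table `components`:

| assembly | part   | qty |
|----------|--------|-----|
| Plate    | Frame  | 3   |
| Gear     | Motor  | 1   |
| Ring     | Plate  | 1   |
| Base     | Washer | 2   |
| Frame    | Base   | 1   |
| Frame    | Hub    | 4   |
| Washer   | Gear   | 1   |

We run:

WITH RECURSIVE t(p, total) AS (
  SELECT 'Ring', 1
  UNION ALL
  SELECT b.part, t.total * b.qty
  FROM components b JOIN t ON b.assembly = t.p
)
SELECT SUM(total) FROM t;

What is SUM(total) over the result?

38

Base: (Ring, total=1).
Iteration 1: components of {Ring} -> Plate = 1*1 = 1.
Iteration 2: components of {Plate} -> Frame = 1*3 = 3.
Iteration 3: components of {Frame} -> Base = 3*1 = 3, Hub = 3*4 = 12.
Iteration 4: components of {Base,Hub} -> Washer = 3*2 = 6.
Iteration 5: components of {Washer} -> Gear = 6*1 = 6.
Iteration 6: components of {Gear} -> Motor = 6*1 = 6.
Iteration 7: no further components; recursion stops.
SUM(total) = 1 + 1 + 3 + 3 + 12 + 6 + 6 + 6 = 38.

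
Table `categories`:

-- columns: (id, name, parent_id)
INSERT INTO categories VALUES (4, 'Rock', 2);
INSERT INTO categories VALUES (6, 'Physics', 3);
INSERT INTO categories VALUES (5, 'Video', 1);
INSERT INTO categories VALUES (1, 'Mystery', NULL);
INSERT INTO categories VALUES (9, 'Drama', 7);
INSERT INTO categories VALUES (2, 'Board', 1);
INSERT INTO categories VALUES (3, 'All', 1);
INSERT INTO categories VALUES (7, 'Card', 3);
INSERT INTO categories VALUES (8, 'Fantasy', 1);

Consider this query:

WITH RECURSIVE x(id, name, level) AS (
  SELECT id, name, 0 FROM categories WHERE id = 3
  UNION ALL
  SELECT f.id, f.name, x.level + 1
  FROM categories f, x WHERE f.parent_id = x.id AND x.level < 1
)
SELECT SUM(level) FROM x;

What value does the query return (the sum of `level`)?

2

Base: id=3 (All) at level 0.
Iteration 1: rows with parent_id in {3} -> Physics (id 6, level 1), Card (id 7, level 1).
Iteration 2: level < 1 fails for all current rows; recursion stops.
SUM(level) = 0 + 1 + 1 = 2.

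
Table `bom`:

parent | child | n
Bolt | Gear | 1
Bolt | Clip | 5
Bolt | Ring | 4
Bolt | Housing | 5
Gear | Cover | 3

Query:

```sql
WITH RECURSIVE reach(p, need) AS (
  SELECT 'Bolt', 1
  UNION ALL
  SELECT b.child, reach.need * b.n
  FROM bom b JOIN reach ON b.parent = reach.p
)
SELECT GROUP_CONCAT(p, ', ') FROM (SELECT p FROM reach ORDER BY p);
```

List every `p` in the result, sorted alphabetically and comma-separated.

Bolt, Clip, Cover, Gear, Housing, Ring

Base: (Bolt, need=1).
Iteration 1: components of {Bolt} -> Clip = 1*5 = 5, Gear = 1*1 = 1, Housing = 1*5 = 5, Ring = 1*4 = 4.
Iteration 2: components of {Clip,Gear,Housing,Ring} -> Cover = 1*3 = 3.
Iteration 3: no further components; recursion stops.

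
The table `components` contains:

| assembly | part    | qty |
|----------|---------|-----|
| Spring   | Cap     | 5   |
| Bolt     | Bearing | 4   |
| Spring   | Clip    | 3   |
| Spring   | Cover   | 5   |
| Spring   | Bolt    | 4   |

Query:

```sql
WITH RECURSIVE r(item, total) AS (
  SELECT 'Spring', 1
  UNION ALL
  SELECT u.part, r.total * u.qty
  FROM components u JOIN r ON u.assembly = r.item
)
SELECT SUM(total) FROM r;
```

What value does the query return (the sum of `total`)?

34

Base: (Spring, total=1).
Iteration 1: components of {Spring} -> Bolt = 1*4 = 4, Cap = 1*5 = 5, Clip = 1*3 = 3, Cover = 1*5 = 5.
Iteration 2: components of {Bolt,Cap,Clip,Cover} -> Bearing = 4*4 = 16.
Iteration 3: no further components; recursion stops.
SUM(total) = 1 + 4 + 5 + 5 + 3 + 16 = 34.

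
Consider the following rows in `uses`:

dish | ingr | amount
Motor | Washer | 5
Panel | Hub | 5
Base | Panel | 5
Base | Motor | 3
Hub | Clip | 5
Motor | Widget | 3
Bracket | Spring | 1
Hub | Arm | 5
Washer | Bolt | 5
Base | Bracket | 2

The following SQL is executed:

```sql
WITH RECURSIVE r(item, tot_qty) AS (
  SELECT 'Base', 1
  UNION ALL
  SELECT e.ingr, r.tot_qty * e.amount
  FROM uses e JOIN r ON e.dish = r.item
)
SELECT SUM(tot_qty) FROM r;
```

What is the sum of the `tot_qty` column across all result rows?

Base: (Base, tot_qty=1).
Iteration 1: components of {Base} -> Bracket = 1*2 = 2, Motor = 1*3 = 3, Panel = 1*5 = 5.
Iteration 2: components of {Bracket,Motor,Panel} -> Hub = 5*5 = 25, Spring = 2*1 = 2, Washer = 3*5 = 15, Widget = 3*3 = 9.
Iteration 3: components of {Hub,Spring,Washer,Widget} -> Arm = 25*5 = 125, Bolt = 15*5 = 75, Clip = 25*5 = 125.
Iteration 4: no further components; recursion stops.
SUM(tot_qty) = 1 + 3 + 5 + 2 + 15 + 9 + 25 + 2 + 75 + 125 + 125 = 387.

387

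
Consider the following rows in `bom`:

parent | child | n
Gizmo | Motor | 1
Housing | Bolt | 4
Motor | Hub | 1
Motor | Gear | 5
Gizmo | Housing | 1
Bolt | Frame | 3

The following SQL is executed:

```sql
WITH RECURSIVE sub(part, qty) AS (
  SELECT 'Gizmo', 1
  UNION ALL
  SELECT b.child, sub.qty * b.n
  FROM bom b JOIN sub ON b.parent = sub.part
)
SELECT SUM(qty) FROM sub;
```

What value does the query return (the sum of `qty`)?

25

Base: (Gizmo, qty=1).
Iteration 1: components of {Gizmo} -> Housing = 1*1 = 1, Motor = 1*1 = 1.
Iteration 2: components of {Housing,Motor} -> Bolt = 1*4 = 4, Gear = 1*5 = 5, Hub = 1*1 = 1.
Iteration 3: components of {Bolt,Gear,Hub} -> Frame = 4*3 = 12.
Iteration 4: no further components; recursion stops.
SUM(qty) = 1 + 1 + 1 + 1 + 5 + 4 + 12 = 25.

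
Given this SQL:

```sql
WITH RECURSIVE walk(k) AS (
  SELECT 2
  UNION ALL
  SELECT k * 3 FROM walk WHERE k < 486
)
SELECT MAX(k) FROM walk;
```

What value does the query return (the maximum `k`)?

Base: k=2.
Iteration 1: 2 < 486 holds -> k = 2 * 3 = 6.
Iteration 2: 6 < 486 holds -> k = 6 * 3 = 18.
Iteration 3: 18 < 486 holds -> k = 18 * 3 = 54.
Iteration 4: 54 < 486 holds -> k = 54 * 3 = 162.
Iteration 5: 162 < 486 holds -> k = 162 * 3 = 486.
Iteration 6: 486 < 486 fails; recursion stops.
k values: 2, 6, 18, 54, 162, 486; the maximum is 486.

486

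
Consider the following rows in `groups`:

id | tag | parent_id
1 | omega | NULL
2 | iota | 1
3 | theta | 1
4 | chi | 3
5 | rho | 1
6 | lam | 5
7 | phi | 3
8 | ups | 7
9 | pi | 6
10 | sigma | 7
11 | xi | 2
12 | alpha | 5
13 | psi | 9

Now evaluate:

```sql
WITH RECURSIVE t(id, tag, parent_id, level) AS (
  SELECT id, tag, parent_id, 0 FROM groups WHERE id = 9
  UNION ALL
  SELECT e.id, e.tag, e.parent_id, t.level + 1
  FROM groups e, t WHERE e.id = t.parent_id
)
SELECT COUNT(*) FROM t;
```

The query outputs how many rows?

Base: id=9 (pi), parent_id=6, level 0.
Iteration 1: join on id=6 -> lam (id 6, parent_id=5, level 1).
Iteration 2: join on id=5 -> rho (id 5, parent_id=1, level 2).
Iteration 3: join on id=1 -> omega (id 1, parent_id=NULL, level 3).
Iteration 4: parent_id is NULL; no match; recursion stops.
Total rows emitted: 4.

4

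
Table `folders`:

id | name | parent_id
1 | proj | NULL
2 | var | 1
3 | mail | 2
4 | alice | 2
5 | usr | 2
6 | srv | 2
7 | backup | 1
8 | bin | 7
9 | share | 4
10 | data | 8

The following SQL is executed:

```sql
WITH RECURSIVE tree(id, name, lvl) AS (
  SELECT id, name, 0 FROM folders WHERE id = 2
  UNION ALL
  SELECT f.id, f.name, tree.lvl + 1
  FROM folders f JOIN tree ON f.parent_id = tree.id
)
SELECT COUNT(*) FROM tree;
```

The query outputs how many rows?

6

Base: id=2 (var) at lvl 0.
Iteration 1: rows with parent_id in {2} -> mail (id 3, lvl 1), alice (id 4, lvl 1), usr (id 5, lvl 1), srv (id 6, lvl 1).
Iteration 2: rows with parent_id in {3,4,5,6} -> share (id 9, lvl 2).
Iteration 3: no rows with parent_id in {9}; recursion stops.
Total rows emitted: 6.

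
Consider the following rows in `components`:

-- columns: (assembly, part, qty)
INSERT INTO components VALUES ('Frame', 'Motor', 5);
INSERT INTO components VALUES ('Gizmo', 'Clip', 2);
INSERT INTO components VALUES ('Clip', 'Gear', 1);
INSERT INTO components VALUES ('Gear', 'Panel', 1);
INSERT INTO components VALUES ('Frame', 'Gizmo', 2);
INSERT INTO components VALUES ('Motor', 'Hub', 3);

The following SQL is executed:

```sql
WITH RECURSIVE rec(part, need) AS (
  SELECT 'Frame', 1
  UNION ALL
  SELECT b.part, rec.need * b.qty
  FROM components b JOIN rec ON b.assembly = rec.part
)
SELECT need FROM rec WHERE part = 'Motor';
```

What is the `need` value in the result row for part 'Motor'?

Base: (Frame, need=1).
Iteration 1: components of {Frame} -> Gizmo = 1*2 = 2, Motor = 1*5 = 5.
Iteration 2: components of {Gizmo,Motor} -> Clip = 2*2 = 4, Hub = 5*3 = 15.
Iteration 3: components of {Clip,Hub} -> Gear = 4*1 = 4.
Iteration 4: components of {Gear} -> Panel = 4*1 = 4.
Iteration 5: no further components; recursion stops.

5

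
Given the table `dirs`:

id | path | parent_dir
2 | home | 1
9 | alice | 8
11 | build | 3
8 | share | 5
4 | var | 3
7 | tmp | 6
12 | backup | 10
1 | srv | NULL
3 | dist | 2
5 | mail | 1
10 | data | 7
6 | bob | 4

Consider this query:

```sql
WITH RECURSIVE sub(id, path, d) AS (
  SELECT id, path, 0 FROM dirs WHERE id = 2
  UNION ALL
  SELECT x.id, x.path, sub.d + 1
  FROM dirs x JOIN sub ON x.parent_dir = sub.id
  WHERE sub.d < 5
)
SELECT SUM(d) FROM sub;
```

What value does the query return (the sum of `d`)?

Base: id=2 (home) at d 0.
Iteration 1: rows with parent_dir in {2} -> dist (id 3, d 1).
Iteration 2: rows with parent_dir in {3} -> var (id 4, d 2), build (id 11, d 2).
Iteration 3: rows with parent_dir in {4,11} -> bob (id 6, d 3).
Iteration 4: rows with parent_dir in {6} -> tmp (id 7, d 4).
Iteration 5: rows with parent_dir in {7} -> data (id 10, d 5).
Iteration 6: d < 5 fails for all current rows; recursion stops.
SUM(d) = 0 + 1 + 2 + 2 + 3 + 4 + 5 = 17.

17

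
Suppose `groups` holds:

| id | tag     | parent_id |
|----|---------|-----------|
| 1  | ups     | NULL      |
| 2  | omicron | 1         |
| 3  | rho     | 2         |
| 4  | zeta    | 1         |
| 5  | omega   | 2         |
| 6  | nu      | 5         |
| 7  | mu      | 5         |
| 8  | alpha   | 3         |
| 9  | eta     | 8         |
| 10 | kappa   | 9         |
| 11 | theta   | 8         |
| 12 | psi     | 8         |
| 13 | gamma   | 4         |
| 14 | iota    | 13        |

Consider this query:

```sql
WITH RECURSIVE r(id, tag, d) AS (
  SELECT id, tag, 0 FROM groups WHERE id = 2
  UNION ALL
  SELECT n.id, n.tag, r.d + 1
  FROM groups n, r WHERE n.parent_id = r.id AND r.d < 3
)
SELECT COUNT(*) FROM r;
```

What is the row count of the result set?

9

Base: id=2 (omicron) at d 0.
Iteration 1: rows with parent_id in {2} -> rho (id 3, d 1), omega (id 5, d 1).
Iteration 2: rows with parent_id in {3,5} -> nu (id 6, d 2), mu (id 7, d 2), alpha (id 8, d 2).
Iteration 3: rows with parent_id in {6,7,8} -> eta (id 9, d 3), theta (id 11, d 3), psi (id 12, d 3).
Iteration 4: d < 3 fails for all current rows; recursion stops.
Total rows emitted: 9.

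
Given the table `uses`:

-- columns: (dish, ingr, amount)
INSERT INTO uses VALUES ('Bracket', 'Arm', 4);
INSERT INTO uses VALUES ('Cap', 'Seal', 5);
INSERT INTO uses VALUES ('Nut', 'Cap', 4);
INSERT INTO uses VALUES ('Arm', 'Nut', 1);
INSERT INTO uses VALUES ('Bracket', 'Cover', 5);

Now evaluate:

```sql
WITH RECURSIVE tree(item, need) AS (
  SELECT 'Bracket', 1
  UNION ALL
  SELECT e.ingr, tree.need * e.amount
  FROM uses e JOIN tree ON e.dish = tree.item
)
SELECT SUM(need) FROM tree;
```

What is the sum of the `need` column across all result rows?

110

Base: (Bracket, need=1).
Iteration 1: components of {Bracket} -> Arm = 1*4 = 4, Cover = 1*5 = 5.
Iteration 2: components of {Arm,Cover} -> Nut = 4*1 = 4.
Iteration 3: components of {Nut} -> Cap = 4*4 = 16.
Iteration 4: components of {Cap} -> Seal = 16*5 = 80.
Iteration 5: no further components; recursion stops.
SUM(need) = 1 + 4 + 5 + 4 + 16 + 80 = 110.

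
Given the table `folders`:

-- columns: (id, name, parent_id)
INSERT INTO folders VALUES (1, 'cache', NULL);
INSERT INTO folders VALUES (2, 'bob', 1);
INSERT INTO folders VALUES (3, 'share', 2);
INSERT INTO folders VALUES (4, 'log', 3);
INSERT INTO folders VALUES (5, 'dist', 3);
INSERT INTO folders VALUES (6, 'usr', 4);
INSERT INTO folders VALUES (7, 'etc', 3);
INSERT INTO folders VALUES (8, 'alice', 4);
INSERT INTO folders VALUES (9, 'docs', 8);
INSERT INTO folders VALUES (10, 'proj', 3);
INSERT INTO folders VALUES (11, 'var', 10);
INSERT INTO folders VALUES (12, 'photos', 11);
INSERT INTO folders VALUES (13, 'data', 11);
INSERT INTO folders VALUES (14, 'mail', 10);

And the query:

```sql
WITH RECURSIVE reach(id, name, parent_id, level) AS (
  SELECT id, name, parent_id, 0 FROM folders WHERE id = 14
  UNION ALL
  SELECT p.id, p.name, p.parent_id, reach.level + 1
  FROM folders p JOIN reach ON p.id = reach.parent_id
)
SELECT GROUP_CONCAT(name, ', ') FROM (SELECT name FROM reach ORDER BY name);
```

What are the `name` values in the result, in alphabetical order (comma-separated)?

Base: id=14 (mail), parent_id=10, level 0.
Iteration 1: join on id=10 -> proj (id 10, parent_id=3, level 1).
Iteration 2: join on id=3 -> share (id 3, parent_id=2, level 2).
Iteration 3: join on id=2 -> bob (id 2, parent_id=1, level 3).
Iteration 4: join on id=1 -> cache (id 1, parent_id=NULL, level 4).
Iteration 5: parent_id is NULL; no match; recursion stops.

bob, cache, mail, proj, share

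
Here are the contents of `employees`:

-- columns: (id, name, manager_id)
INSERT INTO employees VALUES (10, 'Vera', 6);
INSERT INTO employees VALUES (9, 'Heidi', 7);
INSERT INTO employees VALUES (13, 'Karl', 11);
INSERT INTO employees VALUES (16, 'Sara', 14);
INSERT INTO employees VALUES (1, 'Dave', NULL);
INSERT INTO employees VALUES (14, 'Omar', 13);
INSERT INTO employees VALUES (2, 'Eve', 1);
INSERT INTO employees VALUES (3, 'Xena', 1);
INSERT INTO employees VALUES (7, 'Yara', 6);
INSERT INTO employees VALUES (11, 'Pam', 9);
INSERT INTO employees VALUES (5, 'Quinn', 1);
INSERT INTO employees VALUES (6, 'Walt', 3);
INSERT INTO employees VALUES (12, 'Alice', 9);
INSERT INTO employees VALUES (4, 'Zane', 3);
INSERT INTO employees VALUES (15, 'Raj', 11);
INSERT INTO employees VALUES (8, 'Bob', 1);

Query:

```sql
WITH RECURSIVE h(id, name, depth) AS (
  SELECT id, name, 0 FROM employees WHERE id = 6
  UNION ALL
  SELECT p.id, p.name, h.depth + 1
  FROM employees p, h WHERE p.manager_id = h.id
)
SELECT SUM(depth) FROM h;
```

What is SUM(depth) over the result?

Base: id=6 (Walt) at depth 0.
Iteration 1: rows with manager_id in {6} -> Yara (id 7, depth 1), Vera (id 10, depth 1).
Iteration 2: rows with manager_id in {7,10} -> Heidi (id 9, depth 2).
Iteration 3: rows with manager_id in {9} -> Pam (id 11, depth 3), Alice (id 12, depth 3).
Iteration 4: rows with manager_id in {11,12} -> Karl (id 13, depth 4), Raj (id 15, depth 4).
Iteration 5: rows with manager_id in {13,15} -> Omar (id 14, depth 5).
Iteration 6: rows with manager_id in {14} -> Sara (id 16, depth 6).
Iteration 7: no rows with manager_id in {16}; recursion stops.
SUM(depth) = 0 + 1 + 1 + 2 + 3 + 3 + 4 + 4 + 5 + 6 = 29.

29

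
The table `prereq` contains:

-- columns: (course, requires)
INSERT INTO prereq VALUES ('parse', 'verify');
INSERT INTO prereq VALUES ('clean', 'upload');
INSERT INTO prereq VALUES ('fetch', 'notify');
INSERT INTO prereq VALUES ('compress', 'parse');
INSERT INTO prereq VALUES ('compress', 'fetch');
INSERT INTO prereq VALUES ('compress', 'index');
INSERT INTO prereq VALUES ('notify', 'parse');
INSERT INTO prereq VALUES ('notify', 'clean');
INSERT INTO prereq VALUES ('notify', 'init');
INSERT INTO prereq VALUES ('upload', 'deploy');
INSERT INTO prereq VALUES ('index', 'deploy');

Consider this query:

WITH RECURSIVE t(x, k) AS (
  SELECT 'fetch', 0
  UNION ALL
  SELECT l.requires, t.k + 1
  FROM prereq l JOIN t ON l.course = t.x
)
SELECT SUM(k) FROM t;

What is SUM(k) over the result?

17

Base: (fetch, k=0).
Iteration 1: edges from {fetch} -> (notify, k=1).
Iteration 2: edges from {notify} -> (clean, k=2), (init, k=2), (parse, k=2).
Iteration 3: edges from {clean,init,parse} -> (upload, k=3), (verify, k=3).
Iteration 4: edges from {upload,verify} -> (deploy, k=4).
Iteration 5: no outgoing edges from {deploy}; recursion stops.
SUM(k) = 0 + 1 + 2 + 2 + 2 + 3 + 3 + 4 = 17.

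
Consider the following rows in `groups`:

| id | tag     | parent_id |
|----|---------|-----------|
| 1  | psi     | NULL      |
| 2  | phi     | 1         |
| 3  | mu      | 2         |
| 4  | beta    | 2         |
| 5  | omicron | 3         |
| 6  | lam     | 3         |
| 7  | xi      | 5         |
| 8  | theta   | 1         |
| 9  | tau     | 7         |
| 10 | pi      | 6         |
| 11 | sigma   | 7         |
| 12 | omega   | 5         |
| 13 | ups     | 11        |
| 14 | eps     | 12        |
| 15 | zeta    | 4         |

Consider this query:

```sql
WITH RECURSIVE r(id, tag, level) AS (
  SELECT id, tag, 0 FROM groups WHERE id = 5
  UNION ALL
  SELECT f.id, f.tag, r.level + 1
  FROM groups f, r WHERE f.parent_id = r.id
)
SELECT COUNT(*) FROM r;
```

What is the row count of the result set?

Base: id=5 (omicron) at level 0.
Iteration 1: rows with parent_id in {5} -> xi (id 7, level 1), omega (id 12, level 1).
Iteration 2: rows with parent_id in {7,12} -> tau (id 9, level 2), sigma (id 11, level 2), eps (id 14, level 2).
Iteration 3: rows with parent_id in {9,11,14} -> ups (id 13, level 3).
Iteration 4: no rows with parent_id in {13}; recursion stops.
Total rows emitted: 7.

7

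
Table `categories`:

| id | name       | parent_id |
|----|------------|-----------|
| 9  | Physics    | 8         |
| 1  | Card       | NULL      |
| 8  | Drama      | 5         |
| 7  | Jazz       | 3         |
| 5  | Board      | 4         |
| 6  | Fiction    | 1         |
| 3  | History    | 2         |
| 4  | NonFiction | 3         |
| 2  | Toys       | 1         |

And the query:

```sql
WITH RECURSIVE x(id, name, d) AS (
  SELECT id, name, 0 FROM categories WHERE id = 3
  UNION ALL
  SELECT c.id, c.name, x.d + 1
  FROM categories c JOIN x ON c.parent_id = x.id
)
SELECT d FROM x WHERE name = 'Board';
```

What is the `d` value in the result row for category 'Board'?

2

Base: id=3 (History) at d 0.
Iteration 1: rows with parent_id in {3} -> NonFiction (id 4, d 1), Jazz (id 7, d 1).
Iteration 2: rows with parent_id in {4,7} -> Board (id 5, d 2).
Iteration 3: rows with parent_id in {5} -> Drama (id 8, d 3).
Iteration 4: rows with parent_id in {8} -> Physics (id 9, d 4).
Iteration 5: no rows with parent_id in {9}; recursion stops.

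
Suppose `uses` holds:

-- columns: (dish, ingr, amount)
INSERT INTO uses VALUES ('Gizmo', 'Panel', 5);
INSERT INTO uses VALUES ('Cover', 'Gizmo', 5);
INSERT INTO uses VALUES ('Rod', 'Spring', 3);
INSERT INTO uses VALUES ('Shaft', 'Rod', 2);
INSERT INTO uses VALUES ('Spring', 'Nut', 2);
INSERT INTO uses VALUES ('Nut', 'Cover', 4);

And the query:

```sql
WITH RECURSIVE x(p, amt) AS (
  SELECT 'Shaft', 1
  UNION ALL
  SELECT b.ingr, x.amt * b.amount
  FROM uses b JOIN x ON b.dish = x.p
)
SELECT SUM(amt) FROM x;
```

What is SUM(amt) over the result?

Base: (Shaft, amt=1).
Iteration 1: components of {Shaft} -> Rod = 1*2 = 2.
Iteration 2: components of {Rod} -> Spring = 2*3 = 6.
Iteration 3: components of {Spring} -> Nut = 6*2 = 12.
Iteration 4: components of {Nut} -> Cover = 12*4 = 48.
Iteration 5: components of {Cover} -> Gizmo = 48*5 = 240.
Iteration 6: components of {Gizmo} -> Panel = 240*5 = 1200.
Iteration 7: no further components; recursion stops.
SUM(amt) = 1 + 2 + 6 + 12 + 48 + 240 + 1200 = 1509.

1509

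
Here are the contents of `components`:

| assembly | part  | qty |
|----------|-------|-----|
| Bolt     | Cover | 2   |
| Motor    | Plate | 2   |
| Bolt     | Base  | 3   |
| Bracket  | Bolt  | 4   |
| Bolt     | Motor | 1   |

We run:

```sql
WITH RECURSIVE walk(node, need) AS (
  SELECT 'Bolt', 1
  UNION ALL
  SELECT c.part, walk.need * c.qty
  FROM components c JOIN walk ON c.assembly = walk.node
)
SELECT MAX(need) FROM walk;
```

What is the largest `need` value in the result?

Base: (Bolt, need=1).
Iteration 1: components of {Bolt} -> Base = 1*3 = 3, Cover = 1*2 = 2, Motor = 1*1 = 1.
Iteration 2: components of {Base,Cover,Motor} -> Plate = 1*2 = 2.
Iteration 3: no further components; recursion stops.
need values: 1, 3, 1, 2, 2; the maximum is 3.

3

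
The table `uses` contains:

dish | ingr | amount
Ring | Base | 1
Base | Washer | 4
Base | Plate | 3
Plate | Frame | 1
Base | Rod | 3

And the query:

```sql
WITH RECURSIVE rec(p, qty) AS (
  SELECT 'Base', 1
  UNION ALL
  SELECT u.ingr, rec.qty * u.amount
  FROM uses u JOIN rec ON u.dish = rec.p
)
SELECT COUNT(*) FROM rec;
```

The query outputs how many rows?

5

Base: (Base, qty=1).
Iteration 1: components of {Base} -> Plate = 1*3 = 3, Rod = 1*3 = 3, Washer = 1*4 = 4.
Iteration 2: components of {Plate,Rod,Washer} -> Frame = 3*1 = 3.
Iteration 3: no further components; recursion stops.
Total rows emitted: 5.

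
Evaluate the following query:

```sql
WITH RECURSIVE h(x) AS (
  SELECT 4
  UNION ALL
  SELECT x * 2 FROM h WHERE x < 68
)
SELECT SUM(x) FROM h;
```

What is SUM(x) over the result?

252

Base: x=4.
Iteration 1: 4 < 68 holds -> x = 4 * 2 = 8.
Iteration 2: 8 < 68 holds -> x = 8 * 2 = 16.
Iteration 3: 16 < 68 holds -> x = 16 * 2 = 32.
Iteration 4: 32 < 68 holds -> x = 32 * 2 = 64.
Iteration 5: 64 < 68 holds -> x = 64 * 2 = 128.
Iteration 6: 128 < 68 fails; recursion stops.
SUM(x) = 4 + 8 + 16 + 32 + 64 + 128 = 252.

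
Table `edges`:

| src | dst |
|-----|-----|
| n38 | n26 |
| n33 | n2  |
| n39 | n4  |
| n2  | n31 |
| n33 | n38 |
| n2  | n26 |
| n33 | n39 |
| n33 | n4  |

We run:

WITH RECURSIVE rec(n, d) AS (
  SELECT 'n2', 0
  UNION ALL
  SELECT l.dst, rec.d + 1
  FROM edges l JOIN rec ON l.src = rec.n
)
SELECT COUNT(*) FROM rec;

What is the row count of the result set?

Base: (n2, d=0).
Iteration 1: edges from {n2} -> (n26, d=1), (n31, d=1).
Iteration 2: no outgoing edges from {n26,n31}; recursion stops.
Total rows emitted: 3.

3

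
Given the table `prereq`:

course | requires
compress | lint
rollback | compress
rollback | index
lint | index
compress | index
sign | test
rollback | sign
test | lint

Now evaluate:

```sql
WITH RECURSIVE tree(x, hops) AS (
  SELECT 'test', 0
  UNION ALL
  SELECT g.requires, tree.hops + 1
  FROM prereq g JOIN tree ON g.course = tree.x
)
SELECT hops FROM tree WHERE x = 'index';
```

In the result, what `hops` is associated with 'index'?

2

Base: (test, hops=0).
Iteration 1: edges from {test} -> (lint, hops=1).
Iteration 2: edges from {lint} -> (index, hops=2).
Iteration 3: no outgoing edges from {index}; recursion stops.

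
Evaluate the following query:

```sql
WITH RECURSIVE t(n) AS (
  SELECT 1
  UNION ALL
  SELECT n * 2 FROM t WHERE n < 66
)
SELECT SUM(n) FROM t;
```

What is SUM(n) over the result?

255

Base: n=1.
Iteration 1: 1 < 66 holds -> n = 1 * 2 = 2.
Iteration 2: 2 < 66 holds -> n = 2 * 2 = 4.
Iteration 3: 4 < 66 holds -> n = 4 * 2 = 8.
Iteration 4: 8 < 66 holds -> n = 8 * 2 = 16.
Iteration 5: 16 < 66 holds -> n = 16 * 2 = 32.
Iteration 6: 32 < 66 holds -> n = 32 * 2 = 64.
Iteration 7: 64 < 66 holds -> n = 64 * 2 = 128.
Iteration 8: 128 < 66 fails; recursion stops.
SUM(n) = 1 + 2 + 4 + 8 + 16 + 32 + 64 + 128 = 255.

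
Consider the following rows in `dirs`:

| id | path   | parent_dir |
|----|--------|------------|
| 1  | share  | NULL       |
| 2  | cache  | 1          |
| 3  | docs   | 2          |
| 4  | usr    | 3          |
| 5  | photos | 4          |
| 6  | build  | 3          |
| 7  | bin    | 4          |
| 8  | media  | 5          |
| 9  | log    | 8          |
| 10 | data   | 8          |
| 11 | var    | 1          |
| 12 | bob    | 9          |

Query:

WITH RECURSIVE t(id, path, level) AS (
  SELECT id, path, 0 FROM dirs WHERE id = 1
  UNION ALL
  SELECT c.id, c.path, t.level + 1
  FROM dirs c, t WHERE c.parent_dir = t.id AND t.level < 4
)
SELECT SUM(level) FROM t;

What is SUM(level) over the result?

Base: id=1 (share) at level 0.
Iteration 1: rows with parent_dir in {1} -> cache (id 2, level 1), var (id 11, level 1).
Iteration 2: rows with parent_dir in {2,11} -> docs (id 3, level 2).
Iteration 3: rows with parent_dir in {3} -> usr (id 4, level 3), build (id 6, level 3).
Iteration 4: rows with parent_dir in {4,6} -> photos (id 5, level 4), bin (id 7, level 4).
Iteration 5: level < 4 fails for all current rows; recursion stops.
SUM(level) = 0 + 1 + 1 + 2 + 3 + 3 + 4 + 4 = 18.

18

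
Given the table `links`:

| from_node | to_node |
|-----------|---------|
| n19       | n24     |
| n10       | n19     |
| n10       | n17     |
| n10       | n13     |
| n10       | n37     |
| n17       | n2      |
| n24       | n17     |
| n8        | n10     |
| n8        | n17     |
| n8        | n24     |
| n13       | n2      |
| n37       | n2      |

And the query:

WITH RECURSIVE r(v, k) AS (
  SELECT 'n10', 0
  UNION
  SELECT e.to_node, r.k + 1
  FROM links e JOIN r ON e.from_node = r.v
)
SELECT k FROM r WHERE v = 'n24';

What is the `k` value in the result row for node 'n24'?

2

Base: (n10, k=0).
Iteration 1: edges from {n10} -> (n13, k=1), (n17, k=1), (n19, k=1), (n37, k=1).
Iteration 2: edges from {n13,n17,n19,n37} -> (n2, k=2), (n24, k=2). [UNION drops 2 duplicate row(s)]
Iteration 3: edges from {n2,n24} -> (n17, k=3).
Iteration 4: edges from {n17} -> (n2, k=4).
Iteration 5: no outgoing edges from {n2}; recursion stops.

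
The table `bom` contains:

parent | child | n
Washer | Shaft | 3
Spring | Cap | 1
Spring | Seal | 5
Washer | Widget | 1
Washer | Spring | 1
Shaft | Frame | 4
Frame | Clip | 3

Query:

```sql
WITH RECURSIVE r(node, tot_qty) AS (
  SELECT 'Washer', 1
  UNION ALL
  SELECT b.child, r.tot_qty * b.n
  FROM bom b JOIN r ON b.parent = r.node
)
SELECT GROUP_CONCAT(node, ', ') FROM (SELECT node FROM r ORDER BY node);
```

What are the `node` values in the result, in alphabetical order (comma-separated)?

Cap, Clip, Frame, Seal, Shaft, Spring, Washer, Widget

Base: (Washer, tot_qty=1).
Iteration 1: components of {Washer} -> Shaft = 1*3 = 3, Spring = 1*1 = 1, Widget = 1*1 = 1.
Iteration 2: components of {Shaft,Spring,Widget} -> Cap = 1*1 = 1, Frame = 3*4 = 12, Seal = 1*5 = 5.
Iteration 3: components of {Cap,Frame,Seal} -> Clip = 12*3 = 36.
Iteration 4: no further components; recursion stops.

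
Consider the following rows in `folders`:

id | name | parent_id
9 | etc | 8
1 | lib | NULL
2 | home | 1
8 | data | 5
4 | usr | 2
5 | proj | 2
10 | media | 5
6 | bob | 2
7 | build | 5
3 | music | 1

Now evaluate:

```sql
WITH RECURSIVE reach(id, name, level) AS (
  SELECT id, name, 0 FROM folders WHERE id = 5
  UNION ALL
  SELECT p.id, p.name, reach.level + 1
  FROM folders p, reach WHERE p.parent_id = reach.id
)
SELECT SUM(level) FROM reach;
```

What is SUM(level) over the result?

Base: id=5 (proj) at level 0.
Iteration 1: rows with parent_id in {5} -> build (id 7, level 1), data (id 8, level 1), media (id 10, level 1).
Iteration 2: rows with parent_id in {7,8,10} -> etc (id 9, level 2).
Iteration 3: no rows with parent_id in {9}; recursion stops.
SUM(level) = 0 + 1 + 1 + 1 + 2 = 5.

5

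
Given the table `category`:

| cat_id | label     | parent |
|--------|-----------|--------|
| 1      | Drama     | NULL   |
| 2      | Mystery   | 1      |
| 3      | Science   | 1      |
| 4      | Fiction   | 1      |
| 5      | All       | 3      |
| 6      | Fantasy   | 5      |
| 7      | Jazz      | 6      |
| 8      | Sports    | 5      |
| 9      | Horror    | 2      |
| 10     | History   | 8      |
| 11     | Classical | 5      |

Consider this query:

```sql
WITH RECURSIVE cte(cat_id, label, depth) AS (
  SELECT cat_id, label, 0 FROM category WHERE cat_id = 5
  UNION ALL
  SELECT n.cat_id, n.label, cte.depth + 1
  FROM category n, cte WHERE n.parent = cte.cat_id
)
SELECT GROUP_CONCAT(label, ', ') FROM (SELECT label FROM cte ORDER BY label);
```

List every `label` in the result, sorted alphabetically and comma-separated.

Base: cat_id=5 (All) at depth 0.
Iteration 1: rows with parent in {5} -> Fantasy (id 6, depth 1), Sports (id 8, depth 1), Classical (id 11, depth 1).
Iteration 2: rows with parent in {6,8,11} -> Jazz (id 7, depth 2), History (id 10, depth 2).
Iteration 3: no rows with parent in {7,10}; recursion stops.

All, Classical, Fantasy, History, Jazz, Sports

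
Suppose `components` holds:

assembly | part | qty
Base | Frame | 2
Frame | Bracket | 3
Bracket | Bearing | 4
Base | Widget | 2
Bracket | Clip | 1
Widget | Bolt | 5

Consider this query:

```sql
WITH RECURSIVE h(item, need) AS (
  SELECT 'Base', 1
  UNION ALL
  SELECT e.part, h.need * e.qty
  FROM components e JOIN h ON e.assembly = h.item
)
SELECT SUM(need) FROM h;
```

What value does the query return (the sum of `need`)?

Base: (Base, need=1).
Iteration 1: components of {Base} -> Frame = 1*2 = 2, Widget = 1*2 = 2.
Iteration 2: components of {Frame,Widget} -> Bolt = 2*5 = 10, Bracket = 2*3 = 6.
Iteration 3: components of {Bolt,Bracket} -> Bearing = 6*4 = 24, Clip = 6*1 = 6.
Iteration 4: no further components; recursion stops.
SUM(need) = 1 + 2 + 2 + 6 + 10 + 24 + 6 = 51.

51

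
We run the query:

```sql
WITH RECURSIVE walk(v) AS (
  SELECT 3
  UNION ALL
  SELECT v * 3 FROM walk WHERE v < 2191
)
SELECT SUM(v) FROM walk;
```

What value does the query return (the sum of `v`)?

9840

Base: v=3.
Iteration 1: 3 < 2191 holds -> v = 3 * 3 = 9.
Iteration 2: 9 < 2191 holds -> v = 9 * 3 = 27.
Iteration 3: 27 < 2191 holds -> v = 27 * 3 = 81.
Iteration 4: 81 < 2191 holds -> v = 81 * 3 = 243.
Iteration 5: 243 < 2191 holds -> v = 243 * 3 = 729.
Iteration 6: 729 < 2191 holds -> v = 729 * 3 = 2187.
Iteration 7: 2187 < 2191 holds -> v = 2187 * 3 = 6561.
Iteration 8: 6561 < 2191 fails; recursion stops.
SUM(v) = 3 + 9 + 27 + 81 + 243 + 729 + 2187 + 6561 = 9840.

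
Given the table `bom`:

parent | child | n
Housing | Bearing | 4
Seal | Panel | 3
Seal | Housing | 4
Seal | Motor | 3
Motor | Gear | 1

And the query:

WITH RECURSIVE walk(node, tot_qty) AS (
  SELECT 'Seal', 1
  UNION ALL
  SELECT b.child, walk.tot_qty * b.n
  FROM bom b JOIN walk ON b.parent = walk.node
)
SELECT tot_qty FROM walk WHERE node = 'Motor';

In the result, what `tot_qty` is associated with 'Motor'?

Base: (Seal, tot_qty=1).
Iteration 1: components of {Seal} -> Housing = 1*4 = 4, Motor = 1*3 = 3, Panel = 1*3 = 3.
Iteration 2: components of {Housing,Motor,Panel} -> Bearing = 4*4 = 16, Gear = 3*1 = 3.
Iteration 3: no further components; recursion stops.

3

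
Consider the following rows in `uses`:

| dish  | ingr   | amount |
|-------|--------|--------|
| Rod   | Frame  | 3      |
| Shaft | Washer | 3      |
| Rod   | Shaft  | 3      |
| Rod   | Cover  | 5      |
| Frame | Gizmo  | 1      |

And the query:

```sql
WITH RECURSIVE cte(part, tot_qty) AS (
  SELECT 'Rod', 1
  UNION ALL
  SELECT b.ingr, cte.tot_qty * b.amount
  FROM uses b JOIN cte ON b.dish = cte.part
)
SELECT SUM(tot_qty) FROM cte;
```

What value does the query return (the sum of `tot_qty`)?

24

Base: (Rod, tot_qty=1).
Iteration 1: components of {Rod} -> Cover = 1*5 = 5, Frame = 1*3 = 3, Shaft = 1*3 = 3.
Iteration 2: components of {Cover,Frame,Shaft} -> Gizmo = 3*1 = 3, Washer = 3*3 = 9.
Iteration 3: no further components; recursion stops.
SUM(tot_qty) = 1 + 3 + 5 + 3 + 9 + 3 = 24.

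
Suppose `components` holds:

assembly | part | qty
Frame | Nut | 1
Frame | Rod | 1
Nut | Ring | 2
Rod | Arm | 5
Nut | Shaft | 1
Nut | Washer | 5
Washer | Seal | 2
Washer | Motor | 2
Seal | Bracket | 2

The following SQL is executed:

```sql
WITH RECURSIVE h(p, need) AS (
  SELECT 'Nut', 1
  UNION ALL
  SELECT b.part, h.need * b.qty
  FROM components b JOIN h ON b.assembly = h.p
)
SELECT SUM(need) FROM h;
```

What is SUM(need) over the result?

Base: (Nut, need=1).
Iteration 1: components of {Nut} -> Ring = 1*2 = 2, Shaft = 1*1 = 1, Washer = 1*5 = 5.
Iteration 2: components of {Ring,Shaft,Washer} -> Motor = 5*2 = 10, Seal = 5*2 = 10.
Iteration 3: components of {Motor,Seal} -> Bracket = 10*2 = 20.
Iteration 4: no further components; recursion stops.
SUM(need) = 1 + 2 + 1 + 5 + 10 + 10 + 20 = 49.

49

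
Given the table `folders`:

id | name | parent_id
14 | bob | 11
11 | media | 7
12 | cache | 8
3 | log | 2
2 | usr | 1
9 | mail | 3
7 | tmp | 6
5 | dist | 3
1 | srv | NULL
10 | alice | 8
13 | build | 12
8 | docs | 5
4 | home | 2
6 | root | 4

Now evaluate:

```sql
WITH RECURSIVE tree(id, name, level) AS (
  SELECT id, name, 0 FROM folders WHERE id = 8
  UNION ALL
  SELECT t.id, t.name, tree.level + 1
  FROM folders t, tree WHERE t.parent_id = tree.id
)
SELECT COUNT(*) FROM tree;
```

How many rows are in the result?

Base: id=8 (docs) at level 0.
Iteration 1: rows with parent_id in {8} -> alice (id 10, level 1), cache (id 12, level 1).
Iteration 2: rows with parent_id in {10,12} -> build (id 13, level 2).
Iteration 3: no rows with parent_id in {13}; recursion stops.
Total rows emitted: 4.

4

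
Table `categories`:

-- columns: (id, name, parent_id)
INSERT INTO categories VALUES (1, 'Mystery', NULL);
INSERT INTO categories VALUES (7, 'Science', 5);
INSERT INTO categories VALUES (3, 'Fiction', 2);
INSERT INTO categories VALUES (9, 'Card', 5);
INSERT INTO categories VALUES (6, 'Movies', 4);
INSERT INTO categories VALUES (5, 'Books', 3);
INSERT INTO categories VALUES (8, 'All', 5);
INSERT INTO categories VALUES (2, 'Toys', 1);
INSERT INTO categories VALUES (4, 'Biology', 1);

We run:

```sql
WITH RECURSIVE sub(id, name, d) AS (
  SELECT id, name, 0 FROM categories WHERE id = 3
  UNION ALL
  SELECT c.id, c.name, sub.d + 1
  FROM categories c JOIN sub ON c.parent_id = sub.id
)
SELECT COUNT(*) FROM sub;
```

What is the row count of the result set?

Base: id=3 (Fiction) at d 0.
Iteration 1: rows with parent_id in {3} -> Books (id 5, d 1).
Iteration 2: rows with parent_id in {5} -> Science (id 7, d 2), All (id 8, d 2), Card (id 9, d 2).
Iteration 3: no rows with parent_id in {7,8,9}; recursion stops.
Total rows emitted: 5.

5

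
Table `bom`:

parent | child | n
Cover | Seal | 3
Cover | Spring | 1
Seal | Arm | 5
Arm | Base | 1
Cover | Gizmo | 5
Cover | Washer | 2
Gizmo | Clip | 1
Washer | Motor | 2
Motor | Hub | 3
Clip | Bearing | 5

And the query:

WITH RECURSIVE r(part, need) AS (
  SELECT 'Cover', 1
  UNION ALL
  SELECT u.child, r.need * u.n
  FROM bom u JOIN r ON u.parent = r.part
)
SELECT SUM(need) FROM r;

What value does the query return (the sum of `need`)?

Base: (Cover, need=1).
Iteration 1: components of {Cover} -> Gizmo = 1*5 = 5, Seal = 1*3 = 3, Spring = 1*1 = 1, Washer = 1*2 = 2.
Iteration 2: components of {Gizmo,Seal,Spring,Washer} -> Arm = 3*5 = 15, Clip = 5*1 = 5, Motor = 2*2 = 4.
Iteration 3: components of {Arm,Clip,Motor} -> Base = 15*1 = 15, Bearing = 5*5 = 25, Hub = 4*3 = 12.
Iteration 4: no further components; recursion stops.
SUM(need) = 1 + 3 + 1 + 5 + 2 + 15 + 5 + 4 + 15 + 25 + 12 = 88.

88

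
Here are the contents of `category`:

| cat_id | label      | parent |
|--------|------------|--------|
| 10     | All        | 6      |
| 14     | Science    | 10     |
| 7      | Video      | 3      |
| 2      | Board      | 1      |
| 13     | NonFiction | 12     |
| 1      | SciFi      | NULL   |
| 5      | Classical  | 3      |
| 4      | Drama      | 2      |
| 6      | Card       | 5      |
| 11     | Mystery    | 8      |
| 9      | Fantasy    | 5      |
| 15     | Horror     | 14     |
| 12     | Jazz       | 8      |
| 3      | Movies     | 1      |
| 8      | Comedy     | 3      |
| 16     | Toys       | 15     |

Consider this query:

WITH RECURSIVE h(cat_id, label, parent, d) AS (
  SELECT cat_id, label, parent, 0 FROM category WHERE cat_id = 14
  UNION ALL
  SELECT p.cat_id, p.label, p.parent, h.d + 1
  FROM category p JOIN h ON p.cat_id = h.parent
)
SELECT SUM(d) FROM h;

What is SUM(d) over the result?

Base: cat_id=14 (Science), parent=10, d 0.
Iteration 1: join on cat_id=10 -> All (id 10, parent=6, d 1).
Iteration 2: join on cat_id=6 -> Card (id 6, parent=5, d 2).
Iteration 3: join on cat_id=5 -> Classical (id 5, parent=3, d 3).
Iteration 4: join on cat_id=3 -> Movies (id 3, parent=1, d 4).
Iteration 5: join on cat_id=1 -> SciFi (id 1, parent=NULL, d 5).
Iteration 6: parent is NULL; no match; recursion stops.
SUM(d) = 0 + 1 + 2 + 3 + 4 + 5 = 15.

15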